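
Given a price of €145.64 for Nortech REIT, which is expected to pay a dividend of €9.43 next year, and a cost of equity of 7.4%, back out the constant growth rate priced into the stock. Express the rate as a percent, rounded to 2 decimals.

From P₀ = D₁/(r − g), the implied growth is g = r − D₁/P₀.
g = 0.074 − 9.43/145.64 = 0.074 − 0.06475 = 0.00925

0.93%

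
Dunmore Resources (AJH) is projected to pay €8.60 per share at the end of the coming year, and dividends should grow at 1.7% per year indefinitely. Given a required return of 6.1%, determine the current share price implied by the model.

Gordon growth model: P₀ = D₁/(r − g), with D₁ = 8.60 given directly.
P₀ = 8.6000 / (0.061 − 0.017) = 8.6000 / 0.044 = 195.4545

€195.45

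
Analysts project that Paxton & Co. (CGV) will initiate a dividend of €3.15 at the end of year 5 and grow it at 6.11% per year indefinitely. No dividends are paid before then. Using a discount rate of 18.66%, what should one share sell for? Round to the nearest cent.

Deferred-dividend DDM. At t=4 the remaining stream is a growing perpetuity with first payment D_5 = 3.15.
V_4 = D_5/(r−g) = 3.15/(0.1866−0.0611) = 25.0996
P₀ = V_4/(1+r)^4 = 25.0996/(1+0.1866)^4 = 12.6605

€12.66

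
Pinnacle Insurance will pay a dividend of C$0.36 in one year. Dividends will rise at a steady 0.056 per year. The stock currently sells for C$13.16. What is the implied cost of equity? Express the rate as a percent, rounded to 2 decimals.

8.34%

Rearranging the constant-growth DDM: r = D₁/P₀ + g.
r = 0.3600 / 13.16 + 0.056 = 0.02736 + 0.056 = 0.08336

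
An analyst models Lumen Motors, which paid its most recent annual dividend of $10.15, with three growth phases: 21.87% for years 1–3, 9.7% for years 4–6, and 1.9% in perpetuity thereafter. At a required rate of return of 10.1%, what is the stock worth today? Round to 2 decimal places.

$247.64

Three-stage DDM. Project D₁…D_6; terminal Gordon value at t=6 with g = 0.019; discount at r = 0.101.
D_1 = 12.3698
D_2 = 15.0751
D_3 = 18.3720
D_4 = 20.1541
D_5 = 22.1090
D_6 = 24.2536
TV_6 = 24.7144/(0.101−0.019) = 301.3954
P₀ = Σ Dₜ/(1+r)ᵗ + TV_6/(1+r)^6 = 247.6390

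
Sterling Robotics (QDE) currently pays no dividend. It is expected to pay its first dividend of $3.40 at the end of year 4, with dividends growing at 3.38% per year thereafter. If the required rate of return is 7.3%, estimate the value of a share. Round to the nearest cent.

Deferred-dividend DDM. At t=3 the remaining stream is a growing perpetuity with first payment D_4 = 3.40.
V_3 = D_4/(r−g) = 3.40/(0.073−0.0338) = 86.7347
P₀ = V_3/(1+r)^3 = 86.7347/(1+0.073)^3 = 70.2091

$70.21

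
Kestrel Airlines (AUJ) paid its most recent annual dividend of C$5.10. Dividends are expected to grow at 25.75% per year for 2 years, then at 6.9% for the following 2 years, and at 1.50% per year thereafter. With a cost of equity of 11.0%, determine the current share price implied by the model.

C$89.56

Three-stage DDM. Project D₁…D_4; terminal Gordon value at t=4 with g = 0.015; discount at r = 0.11.
D_1 = 6.4132
D_2 = 8.0647
D_3 = 8.6211
D_4 = 9.2160
TV_4 = 9.3542/(0.11−0.015) = 98.4655
P₀ = Σ Dₜ/(1+r)ᵗ + TV_4/(1+r)^4 = 89.5600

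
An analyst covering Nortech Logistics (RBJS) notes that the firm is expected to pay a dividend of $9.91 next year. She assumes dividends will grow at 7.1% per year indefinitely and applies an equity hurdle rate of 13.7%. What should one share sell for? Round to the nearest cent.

$150.15

Gordon growth model: P₀ = D₁/(r − g), with D₁ = 9.91 given directly.
P₀ = 9.9100 / (0.137 − 0.071) = 9.9100 / 0.066 = 150.1515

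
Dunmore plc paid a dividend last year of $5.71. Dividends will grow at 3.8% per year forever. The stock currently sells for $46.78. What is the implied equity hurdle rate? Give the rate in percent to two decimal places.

Rearranging the constant-growth DDM: r = D₁/P₀ + g.
D₁ = 5.71 × (1 + 0.038) = 5.9270.
r = 5.9270 / 46.78 + 0.038 = 0.12670 + 0.038 = 0.16470

16.47%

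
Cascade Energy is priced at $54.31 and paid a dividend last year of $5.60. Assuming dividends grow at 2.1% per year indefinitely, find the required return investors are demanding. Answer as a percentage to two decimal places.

12.63%

Rearranging the constant-growth DDM: r = D₁/P₀ + g.
D₁ = 5.60 × (1 + 0.021) = 5.7176.
r = 5.7176 / 54.31 + 0.021 = 0.10528 + 0.021 = 0.12628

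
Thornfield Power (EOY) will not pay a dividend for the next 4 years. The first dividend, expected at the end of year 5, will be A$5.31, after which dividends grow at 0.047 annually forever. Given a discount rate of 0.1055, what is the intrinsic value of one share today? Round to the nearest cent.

A$60.77

Deferred-dividend DDM. At t=4 the remaining stream is a growing perpetuity with first payment D_5 = 5.31.
V_4 = D_5/(r−g) = 5.31/(0.1055−0.047) = 90.7692
P₀ = V_4/(1+r)^4 = 90.7692/(1+0.1055)^4 = 60.7720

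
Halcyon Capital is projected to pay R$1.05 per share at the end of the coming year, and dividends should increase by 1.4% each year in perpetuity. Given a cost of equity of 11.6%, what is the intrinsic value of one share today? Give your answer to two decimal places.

R$10.29

Gordon growth model: P₀ = D₁/(r − g), with D₁ = 1.05 given directly.
P₀ = 1.0500 / (0.116 − 0.014) = 1.0500 / 0.102 = 10.2941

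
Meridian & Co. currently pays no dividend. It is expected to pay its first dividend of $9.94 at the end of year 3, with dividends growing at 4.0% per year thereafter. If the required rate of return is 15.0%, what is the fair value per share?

Deferred-dividend DDM. At t=2 the remaining stream is a growing perpetuity with first payment D_3 = 9.94.
V_2 = D_3/(r−g) = 9.94/(0.15−0.04) = 90.3636
P₀ = V_2/(1+r)^2 = 90.3636/(1+0.15)^2 = 68.3279

$68.33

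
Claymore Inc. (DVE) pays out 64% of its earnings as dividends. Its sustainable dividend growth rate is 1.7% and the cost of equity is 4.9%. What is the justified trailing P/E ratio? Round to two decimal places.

Justified trailing P/E = b(1+g)/(r−g) = 0.64×(1+0.017)/(0.049−0.017) = 20.3400

20.34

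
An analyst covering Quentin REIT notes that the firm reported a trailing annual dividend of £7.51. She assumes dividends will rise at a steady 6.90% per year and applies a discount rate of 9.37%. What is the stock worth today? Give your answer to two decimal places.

Gordon growth model: P₀ = D₁/(r − g). D₁ = 7.51 × (1 + 0.069) = 8.0282.
P₀ = 8.0282 / (0.0937 − 0.069) = 8.0282 / 0.0247 = 325.0279

£325.03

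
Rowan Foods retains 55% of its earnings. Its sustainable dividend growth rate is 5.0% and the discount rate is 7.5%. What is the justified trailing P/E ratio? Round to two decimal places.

18.90

Payout ratio b = 1 − 0.55 = 0.45.
Justified trailing P/E = b(1+g)/(r−g) = 0.45×(1+0.05)/(0.075−0.05) = 18.9000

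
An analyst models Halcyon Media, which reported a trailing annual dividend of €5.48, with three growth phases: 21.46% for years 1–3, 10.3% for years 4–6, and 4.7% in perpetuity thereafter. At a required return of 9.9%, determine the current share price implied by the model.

Three-stage DDM. Project D₁…D_6; terminal Gordon value at t=6 with g = 0.047; discount at r = 0.099.
D_1 = 6.6560
D_2 = 8.0844
D_3 = 9.8193
D_4 = 10.8307
D_5 = 11.9462
D_6 = 13.1767
TV_6 = 13.7960/(0.099−0.047) = 265.3080
P₀ = Σ Dₜ/(1+r)ᵗ + TV_6/(1+r)^6 = 193.0809

€193.08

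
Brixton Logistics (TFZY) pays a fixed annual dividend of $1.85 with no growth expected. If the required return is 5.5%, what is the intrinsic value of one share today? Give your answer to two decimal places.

Zero-growth DDM (perpetuity): P₀ = D/r = 1.85 / 0.055 = 33.6364

$33.64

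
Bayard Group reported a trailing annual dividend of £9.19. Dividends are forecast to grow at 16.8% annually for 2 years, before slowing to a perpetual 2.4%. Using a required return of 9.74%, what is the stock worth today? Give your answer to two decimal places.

£165.43

Two-stage DDM. Project D₁…D_2 at 0.168, terminal growth 0.024, discount at r = 0.0974.
D_1 = 10.7339
D_2 = 12.5372
Terminal value at t=2: TV = D_3/(r−g) = 12.8381/(0.0974−0.024) = 174.9062
P₀ = 10.7339/(1+0.0974)^1 + 12.5372/(1+0.0974)^2 + 174.9062/(1+0.0974)^2 = 165.4280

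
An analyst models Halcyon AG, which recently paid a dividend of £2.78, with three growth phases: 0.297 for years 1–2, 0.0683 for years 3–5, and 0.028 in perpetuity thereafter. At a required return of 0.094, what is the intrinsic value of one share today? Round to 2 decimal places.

£75.06

Three-stage DDM. Project D₁…D_5; terminal Gordon value at t=5 with g = 0.028; discount at r = 0.094.
D_1 = 3.6057
D_2 = 4.6765
D_3 = 4.9959
D_4 = 5.3372
D_5 = 5.7017
TV_5 = 5.8613/(0.094−0.028) = 88.8083
P₀ = Σ Dₜ/(1+r)ᵗ + TV_5/(1+r)^5 = 75.0552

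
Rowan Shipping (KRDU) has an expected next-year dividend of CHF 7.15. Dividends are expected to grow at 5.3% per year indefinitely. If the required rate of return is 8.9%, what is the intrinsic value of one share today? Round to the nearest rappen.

CHF 198.61

Gordon growth model: P₀ = D₁/(r − g), with D₁ = 7.15 given directly.
P₀ = 7.1500 / (0.089 − 0.053) = 7.1500 / 0.036 = 198.6111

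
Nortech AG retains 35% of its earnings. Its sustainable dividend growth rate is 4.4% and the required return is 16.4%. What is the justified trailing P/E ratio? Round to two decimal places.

Payout ratio b = 1 − 0.35 = 0.65.
Justified trailing P/E = b(1+g)/(r−g) = 0.65×(1+0.044)/(0.164−0.044) = 5.6550

5.66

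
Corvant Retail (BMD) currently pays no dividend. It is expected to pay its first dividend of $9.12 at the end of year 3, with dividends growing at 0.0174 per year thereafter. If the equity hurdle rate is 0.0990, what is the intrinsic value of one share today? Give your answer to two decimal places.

Deferred-dividend DDM. At t=2 the remaining stream is a growing perpetuity with first payment D_3 = 9.12.
V_2 = D_3/(r−g) = 9.12/(0.099−0.0174) = 111.7647
P₀ = V_2/(1+r)^2 = 111.7647/(1+0.099)^2 = 92.5357

$92.54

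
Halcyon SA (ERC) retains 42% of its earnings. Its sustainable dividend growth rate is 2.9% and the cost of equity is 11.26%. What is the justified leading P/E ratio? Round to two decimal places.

Payout ratio b = 1 − 0.42 = 0.58.
Justified leading P/E = b/(r−g) = 0.58/(0.1126−0.029) = 6.9378

6.94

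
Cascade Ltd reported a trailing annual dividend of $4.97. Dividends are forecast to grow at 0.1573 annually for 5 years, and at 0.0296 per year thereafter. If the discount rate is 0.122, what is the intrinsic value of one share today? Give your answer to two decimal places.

Two-stage DDM. Project D₁…D_5 at 0.1573, terminal growth 0.0296, discount at r = 0.122.
D_1 = 5.7518
D_2 = 6.6565
D_3 = 7.7036
D_4 = 8.9154
D_5 = 10.3178
Terminal value at t=5: TV = D_6/(r−g) = 10.6232/(0.122−0.0296) = 114.9695
P₀ = 5.7518/(1+0.122)^1 + 6.6565/(1+0.122)^2 + 7.7036/(1+0.122)^3 + 8.9154/(1+0.122)^4 + 10.3178/(1+0.122)^5 + 114.9695/(1+0.122)^5 = 91.9536

$91.95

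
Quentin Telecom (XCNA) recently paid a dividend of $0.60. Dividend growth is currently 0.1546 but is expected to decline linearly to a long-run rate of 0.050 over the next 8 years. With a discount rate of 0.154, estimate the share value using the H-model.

$8.47

H-model: P₀ = D₀[(1+g_L) + H(g_S−g_L)]/(r−g_L), with H = 8/2 = 4.
P₀ = 0.60 × [(1+0.05) + 4×(0.1546−0.05)] / (0.154−0.05)
   = 0.60 × 1.4684 / 0.104 = 8.4715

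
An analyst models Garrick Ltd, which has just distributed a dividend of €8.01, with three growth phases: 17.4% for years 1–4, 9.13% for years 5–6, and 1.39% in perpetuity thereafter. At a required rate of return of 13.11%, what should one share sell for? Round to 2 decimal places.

Three-stage DDM. Project D₁…D_6; terminal Gordon value at t=6 with g = 0.0139; discount at r = 0.1311.
D_1 = 9.4037
D_2 = 11.0400
D_3 = 12.9609
D_4 = 15.2162
D_5 = 16.6054
D_6 = 18.1215
TV_6 = 18.3733/(0.1311−0.0139) = 156.7692
P₀ = Σ Dₜ/(1+r)ᵗ + TV_6/(1+r)^6 = 127.6787

€127.68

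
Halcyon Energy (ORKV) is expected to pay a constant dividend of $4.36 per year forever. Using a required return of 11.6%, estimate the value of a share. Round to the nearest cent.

$37.59

Zero-growth DDM (perpetuity): P₀ = D/r = 4.36 / 0.116 = 37.5862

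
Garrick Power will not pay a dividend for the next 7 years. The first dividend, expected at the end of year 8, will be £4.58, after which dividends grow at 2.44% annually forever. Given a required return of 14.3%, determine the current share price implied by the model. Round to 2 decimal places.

£15.15

Deferred-dividend DDM. At t=7 the remaining stream is a growing perpetuity with first payment D_8 = 4.58.
V_7 = D_8/(r−g) = 4.58/(0.143−0.0244) = 38.6172
P₀ = V_7/(1+r)^7 = 38.6172/(1+0.143)^7 = 15.1516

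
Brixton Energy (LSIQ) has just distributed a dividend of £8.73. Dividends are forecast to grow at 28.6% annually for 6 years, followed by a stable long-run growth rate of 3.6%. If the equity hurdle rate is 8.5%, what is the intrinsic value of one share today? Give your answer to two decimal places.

£610.74

Two-stage DDM. Project D₁…D_6 at 0.286, terminal growth 0.036, discount at r = 0.085.
D_1 = 11.2268
D_2 = 14.4376
D_3 = 18.5668
D_4 = 23.8769
D_5 = 30.7057
D_6 = 39.4875
Terminal value at t=6: TV = D_7/(r−g) = 40.9091/(0.085−0.036) = 834.8794
P₀ = 11.2268/(1+0.085)^1 + 14.4376/(1+0.085)^2 + 18.5668/(1+0.085)^3 + 23.8769/(1+0.085)^4 + 30.7057/(1+0.085)^5 + 39.4875/(1+0.085)^6 + 834.8794/(1+0.085)^6 = 610.7361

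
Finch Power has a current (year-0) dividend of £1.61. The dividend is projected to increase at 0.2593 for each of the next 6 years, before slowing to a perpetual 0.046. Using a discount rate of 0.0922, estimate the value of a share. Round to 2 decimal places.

£102.01

Two-stage DDM. Project D₁…D_6 at 0.2593, terminal growth 0.046, discount at r = 0.0922.
D_1 = 2.0275
D_2 = 2.5532
D_3 = 3.2152
D_4 = 4.0490
D_5 = 5.0988
D_6 = 6.4210
Terminal value at t=6: TV = D_7/(r−g) = 6.7163/(0.0922−0.046) = 145.3754
P₀ = 2.0275/(1+0.0922)^1 + 2.5532/(1+0.0922)^2 + 3.2152/(1+0.0922)^3 + 4.0490/(1+0.0922)^4 + 5.0988/(1+0.0922)^5 + 6.4210/(1+0.0922)^6 + 145.3754/(1+0.0922)^6 = 102.0132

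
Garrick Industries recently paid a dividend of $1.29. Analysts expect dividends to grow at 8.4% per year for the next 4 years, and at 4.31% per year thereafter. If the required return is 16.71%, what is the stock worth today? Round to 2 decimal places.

$12.38

Two-stage DDM. Project D₁…D_4 at 0.084, terminal growth 0.0431, discount at r = 0.1671.
D_1 = 1.3984
D_2 = 1.5158
D_3 = 1.6432
D_4 = 1.7812
Terminal value at t=4: TV = D_5/(r−g) = 1.8579/(0.1671−0.0431) = 14.9834
P₀ = 1.3984/(1+0.1671)^1 + 1.5158/(1+0.1671)^2 + 1.6432/(1+0.1671)^3 + 1.7812/(1+0.1671)^4 + 14.9834/(1+0.1671)^4 = 12.3803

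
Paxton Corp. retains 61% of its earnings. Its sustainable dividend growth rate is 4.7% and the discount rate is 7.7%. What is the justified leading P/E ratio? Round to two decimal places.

Payout ratio b = 1 − 0.61 = 0.39.
Justified leading P/E = b/(r−g) = 0.39/(0.077−0.047) = 13.0000

13.00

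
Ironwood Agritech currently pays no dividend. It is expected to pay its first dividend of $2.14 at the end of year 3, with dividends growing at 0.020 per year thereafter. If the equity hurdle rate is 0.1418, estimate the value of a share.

Deferred-dividend DDM. At t=2 the remaining stream is a growing perpetuity with first payment D_3 = 2.14.
V_2 = D_3/(r−g) = 2.14/(0.1418−0.02) = 17.5698
P₀ = V_2/(1+r)^2 = 17.5698/(1+0.1418)^2 = 13.4768

$13.48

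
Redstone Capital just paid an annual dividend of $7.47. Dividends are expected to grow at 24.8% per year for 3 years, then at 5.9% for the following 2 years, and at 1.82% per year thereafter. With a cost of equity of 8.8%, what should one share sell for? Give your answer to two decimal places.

Three-stage DDM. Project D₁…D_5; terminal Gordon value at t=5 with g = 0.0182; discount at r = 0.088.
D_1 = 9.3226
D_2 = 11.6346
D_3 = 14.5199
D_4 = 15.3766
D_5 = 16.2838
TV_5 = 16.5802/(0.088−0.0182) = 237.5385
P₀ = Σ Dₜ/(1+r)ᵗ + TV_5/(1+r)^5 = 207.1335

$207.13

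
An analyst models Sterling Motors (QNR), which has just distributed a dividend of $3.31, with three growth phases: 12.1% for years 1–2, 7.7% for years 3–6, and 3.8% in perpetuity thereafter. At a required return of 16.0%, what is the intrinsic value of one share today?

$36.14

Three-stage DDM. Project D₁…D_6; terminal Gordon value at t=6 with g = 0.038; discount at r = 0.16.
D_1 = 3.7105
D_2 = 4.1595
D_3 = 4.4798
D_4 = 4.8247
D_5 = 5.1962
D_6 = 5.5963
TV_6 = 5.8090/(0.16−0.038) = 47.6145
P₀ = Σ Dₜ/(1+r)ᵗ + TV_6/(1+r)^6 = 36.1385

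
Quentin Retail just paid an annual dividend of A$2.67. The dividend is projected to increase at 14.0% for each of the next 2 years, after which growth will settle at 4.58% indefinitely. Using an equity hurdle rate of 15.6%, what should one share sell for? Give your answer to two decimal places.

Two-stage DDM. Project D₁…D_2 at 0.14, terminal growth 0.0458, discount at r = 0.156.
D_1 = 3.0438
D_2 = 3.4699
Terminal value at t=2: TV = D_3/(r−g) = 3.6289/(0.156−0.0458) = 32.9297
P₀ = 3.0438/(1+0.156)^1 + 3.4699/(1+0.156)^2 + 32.9297/(1+0.156)^2 = 29.8714

A$29.87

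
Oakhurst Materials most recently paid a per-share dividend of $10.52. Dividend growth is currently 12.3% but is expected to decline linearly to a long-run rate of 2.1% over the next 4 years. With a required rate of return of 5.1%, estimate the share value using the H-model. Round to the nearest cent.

H-model: P₀ = D₀[(1+g_L) + H(g_S−g_L)]/(r−g_L), with H = 4/2 = 2.
P₀ = 10.52 × [(1+0.021) + 2×(0.123−0.021)] / (0.051−0.021)
   = 10.52 × 1.2250 / 0.03 = 429.5667

$429.57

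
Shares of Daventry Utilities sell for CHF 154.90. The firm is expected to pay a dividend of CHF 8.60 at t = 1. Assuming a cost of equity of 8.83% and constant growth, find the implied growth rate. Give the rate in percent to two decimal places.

3.28%

From P₀ = D₁/(r − g), the implied growth is g = r − D₁/P₀.
g = 0.0883 − 8.60/154.90 = 0.0883 − 0.05552 = 0.03278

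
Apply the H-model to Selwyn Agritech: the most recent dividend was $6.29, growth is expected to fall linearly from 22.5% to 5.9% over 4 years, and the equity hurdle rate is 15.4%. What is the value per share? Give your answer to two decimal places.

$92.10

H-model: P₀ = D₀[(1+g_L) + H(g_S−g_L)]/(r−g_L), with H = 4/2 = 2.
P₀ = 6.29 × [(1+0.059) + 2×(0.225−0.059)] / (0.154−0.059)
   = 6.29 × 1.3910 / 0.095 = 92.0988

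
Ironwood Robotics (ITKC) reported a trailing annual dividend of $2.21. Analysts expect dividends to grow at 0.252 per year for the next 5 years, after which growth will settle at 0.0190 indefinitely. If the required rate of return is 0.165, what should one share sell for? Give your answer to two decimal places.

Two-stage DDM. Project D₁…D_5 at 0.252, terminal growth 0.019, discount at r = 0.165.
D_1 = 2.7669
D_2 = 3.4642
D_3 = 4.3372
D_4 = 5.4301
D_5 = 6.7985
Terminal value at t=5: TV = D_6/(r−g) = 6.9277/(0.165−0.019) = 47.4499
P₀ = 2.7669/(1+0.165)^1 + 3.4642/(1+0.165)^2 + 4.3372/(1+0.165)^3 + 5.4301/(1+0.165)^4 + 6.7985/(1+0.165)^5 + 47.4499/(1+0.165)^5 = 35.8972

$35.90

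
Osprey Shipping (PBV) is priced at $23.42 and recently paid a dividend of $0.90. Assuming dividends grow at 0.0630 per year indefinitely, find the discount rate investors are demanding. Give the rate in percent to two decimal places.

10.38%

Rearranging the constant-growth DDM: r = D₁/P₀ + g.
D₁ = 0.90 × (1 + 0.063) = 0.9567.
r = 0.9567 / 23.42 + 0.063 = 0.04085 + 0.063 = 0.10385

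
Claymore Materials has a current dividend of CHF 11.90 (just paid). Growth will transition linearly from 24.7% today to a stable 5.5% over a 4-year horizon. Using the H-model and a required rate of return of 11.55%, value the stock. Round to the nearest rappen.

H-model: P₀ = D₀[(1+g_L) + H(g_S−g_L)]/(r−g_L), with H = 4/2 = 2.
P₀ = 11.90 × [(1+0.055) + 2×(0.247−0.055)] / (0.1155−0.055)
   = 11.90 × 1.4390 / 0.0605 = 283.0430

CHF 283.04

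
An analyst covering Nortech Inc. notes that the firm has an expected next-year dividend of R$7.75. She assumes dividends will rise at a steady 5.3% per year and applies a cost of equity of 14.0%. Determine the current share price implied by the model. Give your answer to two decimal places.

Gordon growth model: P₀ = D₁/(r − g), with D₁ = 7.75 given directly.
P₀ = 7.7500 / (0.14 − 0.053) = 7.7500 / 0.087 = 89.0805

R$89.08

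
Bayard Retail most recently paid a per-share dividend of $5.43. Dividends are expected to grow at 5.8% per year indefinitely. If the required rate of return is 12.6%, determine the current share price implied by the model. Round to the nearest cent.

$84.48

Gordon growth model: P₀ = D₁/(r − g). D₁ = 5.43 × (1 + 0.058) = 5.7449.
P₀ = 5.7449 / (0.126 − 0.058) = 5.7449 / 0.068 = 84.4844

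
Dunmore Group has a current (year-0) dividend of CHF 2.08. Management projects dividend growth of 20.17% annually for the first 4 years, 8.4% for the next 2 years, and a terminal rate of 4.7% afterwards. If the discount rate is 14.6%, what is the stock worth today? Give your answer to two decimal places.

CHF 37.81

Three-stage DDM. Project D₁…D_6; terminal Gordon value at t=6 with g = 0.047; discount at r = 0.146.
D_1 = 2.4995
D_2 = 3.0037
D_3 = 3.6095
D_4 = 4.3376
D_5 = 4.7019
D_6 = 5.0969
TV_6 = 5.3365/(0.146−0.047) = 53.9036
P₀ = Σ Dₜ/(1+r)ᵗ + TV_6/(1+r)^6 = 37.8065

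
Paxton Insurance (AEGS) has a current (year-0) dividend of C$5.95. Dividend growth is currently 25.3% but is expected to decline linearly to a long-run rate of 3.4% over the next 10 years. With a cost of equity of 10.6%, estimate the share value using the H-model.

H-model: P₀ = D₀[(1+g_L) + H(g_S−g_L)]/(r−g_L), with H = 10/2 = 5.
P₀ = 5.95 × [(1+0.034) + 5×(0.253−0.034)] / (0.106−0.034)
   = 5.95 × 2.1290 / 0.072 = 175.9382

C$175.94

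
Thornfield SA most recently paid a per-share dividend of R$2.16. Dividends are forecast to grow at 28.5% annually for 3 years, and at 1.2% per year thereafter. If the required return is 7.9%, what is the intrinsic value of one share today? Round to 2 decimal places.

R$64.39

Two-stage DDM. Project D₁…D_3 at 0.285, terminal growth 0.012, discount at r = 0.079.
D_1 = 2.7756
D_2 = 3.5666
D_3 = 4.5831
Terminal value at t=3: TV = D_4/(r−g) = 4.6381/(0.079−0.012) = 69.2259
P₀ = 2.7756/(1+0.079)^1 + 3.5666/(1+0.079)^2 + 4.5831/(1+0.079)^3 + 69.2259/(1+0.079)^3 = 64.3910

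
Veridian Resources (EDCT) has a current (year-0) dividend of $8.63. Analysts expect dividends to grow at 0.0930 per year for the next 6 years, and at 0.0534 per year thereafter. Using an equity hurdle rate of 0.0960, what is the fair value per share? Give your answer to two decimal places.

Two-stage DDM. Project D₁…D_6 at 0.093, terminal growth 0.0534, discount at r = 0.096.
D_1 = 9.4326
D_2 = 10.3098
D_3 = 11.2686
D_4 = 12.3166
D_5 = 13.4621
D_6 = 14.7140
Terminal value at t=6: TV = D_7/(r−g) = 15.4998/(0.096−0.0534) = 363.8442
P₀ = 9.4326/(1+0.096)^1 + 10.3098/(1+0.096)^2 + 11.2686/(1+0.096)^3 + 12.3166/(1+0.096)^4 + 13.4621/(1+0.096)^5 + 14.7140/(1+0.096)^6 + 363.8442/(1+0.096)^6 = 261.2054

$261.21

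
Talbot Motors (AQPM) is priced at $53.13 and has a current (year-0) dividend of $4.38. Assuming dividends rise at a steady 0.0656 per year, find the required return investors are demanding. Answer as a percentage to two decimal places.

15.34%

Rearranging the constant-growth DDM: r = D₁/P₀ + g.
D₁ = 4.38 × (1 + 0.0656) = 4.6673.
r = 4.6673 / 53.13 + 0.0656 = 0.08785 + 0.0656 = 0.15345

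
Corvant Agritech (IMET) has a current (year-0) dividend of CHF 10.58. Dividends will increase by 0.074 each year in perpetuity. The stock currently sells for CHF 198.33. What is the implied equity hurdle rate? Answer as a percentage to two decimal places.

13.13%

Rearranging the constant-growth DDM: r = D₁/P₀ + g.
D₁ = 10.58 × (1 + 0.074) = 11.3629.
r = 11.3629 / 198.33 + 0.074 = 0.05729 + 0.074 = 0.13129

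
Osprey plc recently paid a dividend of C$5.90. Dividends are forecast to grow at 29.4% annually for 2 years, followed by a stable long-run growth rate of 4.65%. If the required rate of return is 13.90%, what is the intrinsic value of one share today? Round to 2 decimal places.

Two-stage DDM. Project D₁…D_2 at 0.294, terminal growth 0.0465, discount at r = 0.139.
D_1 = 7.6346
D_2 = 9.8792
Terminal value at t=2: TV = D_3/(r−g) = 10.3386/(0.139−0.0465) = 111.7682
P₀ = 7.6346/(1+0.139)^1 + 9.8792/(1+0.139)^2 + 111.7682/(1+0.139)^2 = 100.4710

C$100.47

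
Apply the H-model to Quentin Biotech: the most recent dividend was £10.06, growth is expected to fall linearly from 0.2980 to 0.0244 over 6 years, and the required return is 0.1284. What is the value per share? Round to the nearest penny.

H-model: P₀ = D₀[(1+g_L) + H(g_S−g_L)]/(r−g_L), with H = 6/2 = 3.
P₀ = 10.06 × [(1+0.0244) + 3×(0.298−0.0244)] / (0.1284−0.0244)
   = 10.06 × 1.8452 / 0.104 = 178.4876

£178.49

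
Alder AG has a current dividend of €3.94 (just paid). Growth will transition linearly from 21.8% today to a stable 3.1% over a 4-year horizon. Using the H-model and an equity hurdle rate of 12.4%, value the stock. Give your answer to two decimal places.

€59.52

H-model: P₀ = D₀[(1+g_L) + H(g_S−g_L)]/(r−g_L), with H = 4/2 = 2.
P₀ = 3.94 × [(1+0.031) + 2×(0.218−0.031)] / (0.124−0.031)
   = 3.94 × 1.4050 / 0.093 = 59.5237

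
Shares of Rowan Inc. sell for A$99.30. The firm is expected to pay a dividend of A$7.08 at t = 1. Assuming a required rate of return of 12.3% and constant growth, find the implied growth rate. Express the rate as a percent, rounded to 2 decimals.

5.17%

From P₀ = D₁/(r − g), the implied growth is g = r − D₁/P₀.
g = 0.123 − 7.08/99.30 = 0.123 − 0.07130 = 0.05170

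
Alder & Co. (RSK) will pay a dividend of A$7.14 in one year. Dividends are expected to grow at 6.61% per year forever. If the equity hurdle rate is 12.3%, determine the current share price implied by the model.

A$125.48

Gordon growth model: P₀ = D₁/(r − g), with D₁ = 7.14 given directly.
P₀ = 7.1400 / (0.123 − 0.0661) = 7.1400 / 0.0569 = 125.4833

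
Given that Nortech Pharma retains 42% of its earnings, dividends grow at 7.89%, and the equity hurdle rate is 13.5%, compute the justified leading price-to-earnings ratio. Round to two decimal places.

10.34

Payout ratio b = 1 − 0.42 = 0.58.
Justified leading P/E = b/(r−g) = 0.58/(0.135−0.0789) = 10.3387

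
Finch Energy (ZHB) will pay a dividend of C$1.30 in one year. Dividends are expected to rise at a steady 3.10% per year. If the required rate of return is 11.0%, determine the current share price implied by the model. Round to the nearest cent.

Gordon growth model: P₀ = D₁/(r − g), with D₁ = 1.30 given directly.
P₀ = 1.3000 / (0.11 − 0.031) = 1.3000 / 0.079 = 16.4557

C$16.46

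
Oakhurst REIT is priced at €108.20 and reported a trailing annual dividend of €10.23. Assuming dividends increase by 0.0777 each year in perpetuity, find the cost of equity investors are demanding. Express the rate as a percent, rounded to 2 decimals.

17.96%

Rearranging the constant-growth DDM: r = D₁/P₀ + g.
D₁ = 10.23 × (1 + 0.0777) = 11.0249.
r = 11.0249 / 108.20 + 0.0777 = 0.10189 + 0.0777 = 0.17959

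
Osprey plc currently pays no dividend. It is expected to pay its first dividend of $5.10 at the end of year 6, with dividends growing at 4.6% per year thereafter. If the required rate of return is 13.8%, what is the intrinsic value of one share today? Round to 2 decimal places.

$29.04

Deferred-dividend DDM. At t=5 the remaining stream is a growing perpetuity with first payment D_6 = 5.10.
V_5 = D_6/(r−g) = 5.10/(0.138−0.046) = 55.4348
P₀ = V_5/(1+r)^5 = 55.4348/(1+0.138)^5 = 29.0450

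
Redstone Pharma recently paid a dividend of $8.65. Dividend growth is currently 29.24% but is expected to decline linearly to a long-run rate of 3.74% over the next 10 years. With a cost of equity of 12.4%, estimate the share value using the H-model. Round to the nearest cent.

H-model: P₀ = D₀[(1+g_L) + H(g_S−g_L)]/(r−g_L), with H = 10/2 = 5.
P₀ = 8.65 × [(1+0.0374) + 5×(0.2924−0.0374)] / (0.124−0.0374)
   = 8.65 × 2.3124 / 0.0866 = 230.9730

$230.97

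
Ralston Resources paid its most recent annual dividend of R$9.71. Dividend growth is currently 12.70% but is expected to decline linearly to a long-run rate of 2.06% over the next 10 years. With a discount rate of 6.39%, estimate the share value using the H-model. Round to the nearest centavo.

H-model: P₀ = D₀[(1+g_L) + H(g_S−g_L)]/(r−g_L), with H = 10/2 = 5.
P₀ = 9.71 × [(1+0.0206) + 5×(0.127−0.0206)] / (0.0639−0.0206)
   = 9.71 × 1.5526 / 0.0433 = 348.1697

R$348.17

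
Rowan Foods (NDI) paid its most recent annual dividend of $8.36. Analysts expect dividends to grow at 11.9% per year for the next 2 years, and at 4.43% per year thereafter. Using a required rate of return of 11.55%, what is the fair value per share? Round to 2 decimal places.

$140.19

Two-stage DDM. Project D₁…D_2 at 0.119, terminal growth 0.0443, discount at r = 0.1155.
D_1 = 9.3548
D_2 = 10.4681
Terminal value at t=2: TV = D_3/(r−g) = 10.9318/(0.1155−0.0443) = 153.5365
P₀ = 9.3548/(1+0.1155)^1 + 10.4681/(1+0.1155)^2 + 153.5365/(1+0.1155)^2 = 140.1867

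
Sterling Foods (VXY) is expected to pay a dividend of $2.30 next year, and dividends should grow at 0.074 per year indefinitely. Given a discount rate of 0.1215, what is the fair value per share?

Gordon growth model: P₀ = D₁/(r − g), with D₁ = 2.30 given directly.
P₀ = 2.3000 / (0.1215 − 0.074) = 2.3000 / 0.0475 = 48.4211

$48.42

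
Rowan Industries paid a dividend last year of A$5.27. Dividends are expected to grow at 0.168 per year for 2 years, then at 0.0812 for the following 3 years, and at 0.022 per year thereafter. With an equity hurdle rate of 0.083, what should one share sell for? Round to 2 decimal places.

Three-stage DDM. Project D₁…D_5; terminal Gordon value at t=5 with g = 0.022; discount at r = 0.083.
D_1 = 6.1554
D_2 = 7.1895
D_3 = 7.7732
D_4 = 8.4044
D_5 = 9.0869
TV_5 = 9.2868/(0.083−0.022) = 152.2423
P₀ = Σ Dₜ/(1+r)ᵗ + TV_5/(1+r)^5 = 132.3278

A$132.33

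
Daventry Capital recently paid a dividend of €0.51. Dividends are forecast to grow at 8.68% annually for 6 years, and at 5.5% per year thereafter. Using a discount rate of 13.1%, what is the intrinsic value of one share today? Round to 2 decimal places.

€8.24

Two-stage DDM. Project D₁…D_6 at 0.0868, terminal growth 0.055, discount at r = 0.131.
D_1 = 0.5543
D_2 = 0.6024
D_3 = 0.6547
D_4 = 0.7115
D_5 = 0.7732
D_6 = 0.8404
Terminal value at t=6: TV = D_7/(r−g) = 0.8866/(0.131−0.055) = 11.6656
P₀ = 0.5543/(1+0.131)^1 + 0.6024/(1+0.131)^2 + 0.6547/(1+0.131)^3 + 0.7115/(1+0.131)^4 + 0.7732/(1+0.131)^5 + 0.8404/(1+0.131)^6 + 11.6656/(1+0.131)^6 = 8.2412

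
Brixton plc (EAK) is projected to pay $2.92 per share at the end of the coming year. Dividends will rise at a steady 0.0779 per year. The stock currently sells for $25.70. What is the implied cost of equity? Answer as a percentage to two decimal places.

Rearranging the constant-growth DDM: r = D₁/P₀ + g.
r = 2.9200 / 25.70 + 0.0779 = 0.11362 + 0.0779 = 0.19152

19.15%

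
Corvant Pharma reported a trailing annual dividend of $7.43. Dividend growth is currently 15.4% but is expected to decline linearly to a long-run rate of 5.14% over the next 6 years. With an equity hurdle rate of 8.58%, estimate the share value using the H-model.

$293.57

H-model: P₀ = D₀[(1+g_L) + H(g_S−g_L)]/(r−g_L), with H = 6/2 = 3.
P₀ = 7.43 × [(1+0.0514) + 3×(0.154−0.0514)] / (0.0858−0.0514)
   = 7.43 × 1.3592 / 0.0344 = 293.5714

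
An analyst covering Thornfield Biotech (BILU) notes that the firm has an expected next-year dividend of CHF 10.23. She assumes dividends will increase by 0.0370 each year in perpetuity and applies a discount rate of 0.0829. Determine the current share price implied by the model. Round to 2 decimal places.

Gordon growth model: P₀ = D₁/(r − g), with D₁ = 10.23 given directly.
P₀ = 10.2300 / (0.0829 − 0.037) = 10.2300 / 0.0459 = 222.8758

CHF 222.88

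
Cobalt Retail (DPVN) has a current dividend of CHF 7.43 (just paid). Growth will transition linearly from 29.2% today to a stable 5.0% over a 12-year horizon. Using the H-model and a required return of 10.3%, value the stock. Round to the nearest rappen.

H-model: P₀ = D₀[(1+g_L) + H(g_S−g_L)]/(r−g_L), with H = 12/2 = 6.
P₀ = 7.43 × [(1+0.05) + 6×(0.292−0.05)] / (0.103−0.05)
   = 7.43 × 2.5020 / 0.053 = 350.7521

CHF 350.75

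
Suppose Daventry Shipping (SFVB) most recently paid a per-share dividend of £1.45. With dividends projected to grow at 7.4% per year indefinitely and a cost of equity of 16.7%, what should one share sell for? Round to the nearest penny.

Gordon growth model: P₀ = D₁/(r − g). D₁ = 1.45 × (1 + 0.074) = 1.5573.
P₀ = 1.5573 / (0.167 − 0.074) = 1.5573 / 0.093 = 16.7452

£16.75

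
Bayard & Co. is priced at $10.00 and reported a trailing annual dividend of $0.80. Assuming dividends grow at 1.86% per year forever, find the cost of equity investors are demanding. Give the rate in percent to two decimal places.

Rearranging the constant-growth DDM: r = D₁/P₀ + g.
D₁ = 0.80 × (1 + 0.0186) = 0.8149.
r = 0.8149 / 10.00 + 0.0186 = 0.08149 + 0.0186 = 0.10009

10.01%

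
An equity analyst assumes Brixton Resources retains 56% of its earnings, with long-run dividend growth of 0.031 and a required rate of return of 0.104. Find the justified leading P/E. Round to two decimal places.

6.03

Payout ratio b = 1 − 0.56 = 0.44.
Justified leading P/E = b/(r−g) = 0.44/(0.104−0.031) = 6.0274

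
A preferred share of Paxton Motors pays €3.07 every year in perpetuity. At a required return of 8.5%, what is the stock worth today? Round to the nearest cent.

Zero-growth DDM (perpetuity): P₀ = D/r = 3.07 / 0.085 = 36.1176

€36.12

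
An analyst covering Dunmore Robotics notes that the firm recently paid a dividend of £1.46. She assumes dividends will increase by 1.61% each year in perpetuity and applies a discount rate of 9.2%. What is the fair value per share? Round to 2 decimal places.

£19.55

Gordon growth model: P₀ = D₁/(r − g). D₁ = 1.46 × (1 + 0.0161) = 1.4835.
P₀ = 1.4835 / (0.092 − 0.0161) = 1.4835 / 0.0759 = 19.5455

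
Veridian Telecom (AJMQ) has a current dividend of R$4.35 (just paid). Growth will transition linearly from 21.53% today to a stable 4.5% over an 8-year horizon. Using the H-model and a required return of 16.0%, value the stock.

H-model: P₀ = D₀[(1+g_L) + H(g_S−g_L)]/(r−g_L), with H = 8/2 = 4.
P₀ = 4.35 × [(1+0.045) + 4×(0.2153−0.045)] / (0.16−0.045)
   = 4.35 × 1.7262 / 0.115 = 65.2954

R$65.30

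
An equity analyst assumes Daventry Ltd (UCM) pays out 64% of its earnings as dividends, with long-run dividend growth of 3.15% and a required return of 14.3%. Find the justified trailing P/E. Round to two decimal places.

Justified trailing P/E = b(1+g)/(r−g) = 0.64×(1+0.0315)/(0.143−0.0315) = 5.9207

5.92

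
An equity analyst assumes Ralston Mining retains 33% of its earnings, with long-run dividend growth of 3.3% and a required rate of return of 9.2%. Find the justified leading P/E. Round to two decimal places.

11.36

Payout ratio b = 1 − 0.33 = 0.67.
Justified leading P/E = b/(r−g) = 0.67/(0.092−0.033) = 11.3559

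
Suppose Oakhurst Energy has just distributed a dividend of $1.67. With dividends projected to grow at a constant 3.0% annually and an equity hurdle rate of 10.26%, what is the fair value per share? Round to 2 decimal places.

Gordon growth model: P₀ = D₁/(r − g). D₁ = 1.67 × (1 + 0.03) = 1.7201.
P₀ = 1.7201 / (0.1026 − 0.03) = 1.7201 / 0.0726 = 23.6928

$23.69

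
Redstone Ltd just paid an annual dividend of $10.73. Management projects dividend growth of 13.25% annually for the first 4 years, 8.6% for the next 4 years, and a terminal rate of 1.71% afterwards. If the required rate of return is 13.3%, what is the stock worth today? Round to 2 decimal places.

Three-stage DDM. Project D₁…D_8; terminal Gordon value at t=8 with g = 0.0171; discount at r = 0.133.
D_1 = 12.1517
D_2 = 13.7618
D_3 = 15.5853
D_4 = 17.6503
D_5 = 19.1682
D_6 = 20.8167
D_7 = 22.6070
D_8 = 24.5512
TV_8 = 24.9710/(0.133−0.0171) = 215.4528
P₀ = Σ Dₜ/(1+r)ᵗ + TV_8/(1+r)^8 = 160.7980

$160.80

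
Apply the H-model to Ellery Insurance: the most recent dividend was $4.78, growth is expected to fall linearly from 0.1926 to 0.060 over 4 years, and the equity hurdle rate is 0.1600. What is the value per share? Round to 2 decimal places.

H-model: P₀ = D₀[(1+g_L) + H(g_S−g_L)]/(r−g_L), with H = 4/2 = 2.
P₀ = 4.78 × [(1+0.06) + 2×(0.1926−0.06)] / (0.16−0.06)
   = 4.78 × 1.3252 / 0.1 = 63.3446

$63.34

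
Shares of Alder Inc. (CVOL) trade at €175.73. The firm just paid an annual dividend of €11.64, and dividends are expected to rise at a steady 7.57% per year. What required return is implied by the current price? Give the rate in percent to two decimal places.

14.70%

Rearranging the constant-growth DDM: r = D₁/P₀ + g.
D₁ = 11.64 × (1 + 0.0757) = 12.5211.
r = 12.5211 / 175.73 + 0.0757 = 0.07125 + 0.0757 = 0.14695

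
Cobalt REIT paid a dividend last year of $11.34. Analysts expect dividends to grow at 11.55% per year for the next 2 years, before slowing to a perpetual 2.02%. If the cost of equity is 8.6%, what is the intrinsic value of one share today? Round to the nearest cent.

Two-stage DDM. Project D₁…D_2 at 0.1155, terminal growth 0.0202, discount at r = 0.086.
D_1 = 12.6498
D_2 = 14.1108
Terminal value at t=2: TV = D_3/(r−g) = 14.3959/(0.086−0.0202) = 218.7820
P₀ = 12.6498/(1+0.086)^1 + 14.1108/(1+0.086)^2 + 218.7820/(1+0.086)^2 = 209.1159

$209.12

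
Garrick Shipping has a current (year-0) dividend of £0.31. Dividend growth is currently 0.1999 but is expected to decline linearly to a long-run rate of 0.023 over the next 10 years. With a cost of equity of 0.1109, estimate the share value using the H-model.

H-model: P₀ = D₀[(1+g_L) + H(g_S−g_L)]/(r−g_L), with H = 10/2 = 5.
P₀ = 0.31 × [(1+0.023) + 5×(0.1999−0.023)] / (0.1109−0.023)
   = 0.31 × 1.9075 / 0.0879 = 6.7272

£6.73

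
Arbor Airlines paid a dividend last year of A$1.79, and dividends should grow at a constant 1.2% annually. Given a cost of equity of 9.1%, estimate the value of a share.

Gordon growth model: P₀ = D₁/(r − g). D₁ = 1.79 × (1 + 0.012) = 1.8115.
P₀ = 1.8115 / (0.091 − 0.012) = 1.8115 / 0.079 = 22.9301

A$22.93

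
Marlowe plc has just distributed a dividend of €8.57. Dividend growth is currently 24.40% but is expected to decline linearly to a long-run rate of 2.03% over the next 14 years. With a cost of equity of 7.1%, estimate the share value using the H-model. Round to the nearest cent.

€437.15

H-model: P₀ = D₀[(1+g_L) + H(g_S−g_L)]/(r−g_L), with H = 14/2 = 7.
P₀ = 8.57 × [(1+0.0203) + 7×(0.244−0.0203)] / (0.071−0.0203)
   = 8.57 × 2.5862 / 0.0507 = 437.1545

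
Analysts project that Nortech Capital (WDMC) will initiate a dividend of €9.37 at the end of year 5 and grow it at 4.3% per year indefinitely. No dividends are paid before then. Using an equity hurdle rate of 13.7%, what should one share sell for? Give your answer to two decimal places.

€59.64

Deferred-dividend DDM. At t=4 the remaining stream is a growing perpetuity with first payment D_5 = 9.37.
V_4 = D_5/(r−g) = 9.37/(0.137−0.043) = 99.6809
P₀ = V_4/(1+r)^4 = 99.6809/(1+0.137)^4 = 59.6444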